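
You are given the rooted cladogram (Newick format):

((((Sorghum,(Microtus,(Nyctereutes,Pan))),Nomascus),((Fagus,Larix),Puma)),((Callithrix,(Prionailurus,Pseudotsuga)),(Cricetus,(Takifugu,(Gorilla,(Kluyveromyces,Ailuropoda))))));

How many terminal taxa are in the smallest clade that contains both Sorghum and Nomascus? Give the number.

5

The MRCA of Sorghum and Nomascus is the node subtending ((Sorghum,(Microtus,(Nyctereutes,Pan))),Nomascus).
That clade contains 5 terminal taxa: Microtus, Nomascus, Nyctereutes, Pan, Sorghum.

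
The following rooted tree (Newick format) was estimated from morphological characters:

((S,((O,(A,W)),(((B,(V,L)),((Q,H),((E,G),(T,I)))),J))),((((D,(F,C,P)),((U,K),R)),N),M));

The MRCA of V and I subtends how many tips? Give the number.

9

The MRCA of V and I is the node subtending ((B,(V,L)),((Q,H),((E,G),(T,I)))).
That clade contains 9 terminal taxa: B, E, G, H, I, L, Q, T, V.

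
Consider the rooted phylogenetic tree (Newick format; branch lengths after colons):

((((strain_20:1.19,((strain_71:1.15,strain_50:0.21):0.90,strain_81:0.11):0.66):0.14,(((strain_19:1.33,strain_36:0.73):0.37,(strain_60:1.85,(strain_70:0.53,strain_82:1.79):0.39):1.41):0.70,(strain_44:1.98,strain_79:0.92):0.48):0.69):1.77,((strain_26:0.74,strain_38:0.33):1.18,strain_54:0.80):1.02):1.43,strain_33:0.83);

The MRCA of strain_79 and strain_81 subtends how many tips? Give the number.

11

The MRCA of strain_79 and strain_81 is the node subtending ((strain_20,((strain_71,strain_50),strain_81)),(((strain_19,strain_36),(strain_60,(strain_70,strain_82))),(strain_44,strain_79))).
That clade contains 11 terminal taxa: strain_19, strain_20, strain_36, strain_44, strain_50, strain_60, strain_70, strain_71, strain_79, strain_81, strain_82.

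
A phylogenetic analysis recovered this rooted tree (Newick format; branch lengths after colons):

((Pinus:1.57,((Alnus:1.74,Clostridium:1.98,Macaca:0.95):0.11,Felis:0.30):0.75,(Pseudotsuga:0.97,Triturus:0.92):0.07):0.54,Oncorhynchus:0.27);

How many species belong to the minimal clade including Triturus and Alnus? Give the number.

The MRCA of Triturus and Alnus is the node subtending (Pinus,((Alnus,Clostridium,Macaca),Felis),(Pseudotsuga,Triturus)).
That clade contains 7 terminal taxa: Alnus, Clostridium, Felis, Macaca, Pinus, Pseudotsuga, Triturus.

7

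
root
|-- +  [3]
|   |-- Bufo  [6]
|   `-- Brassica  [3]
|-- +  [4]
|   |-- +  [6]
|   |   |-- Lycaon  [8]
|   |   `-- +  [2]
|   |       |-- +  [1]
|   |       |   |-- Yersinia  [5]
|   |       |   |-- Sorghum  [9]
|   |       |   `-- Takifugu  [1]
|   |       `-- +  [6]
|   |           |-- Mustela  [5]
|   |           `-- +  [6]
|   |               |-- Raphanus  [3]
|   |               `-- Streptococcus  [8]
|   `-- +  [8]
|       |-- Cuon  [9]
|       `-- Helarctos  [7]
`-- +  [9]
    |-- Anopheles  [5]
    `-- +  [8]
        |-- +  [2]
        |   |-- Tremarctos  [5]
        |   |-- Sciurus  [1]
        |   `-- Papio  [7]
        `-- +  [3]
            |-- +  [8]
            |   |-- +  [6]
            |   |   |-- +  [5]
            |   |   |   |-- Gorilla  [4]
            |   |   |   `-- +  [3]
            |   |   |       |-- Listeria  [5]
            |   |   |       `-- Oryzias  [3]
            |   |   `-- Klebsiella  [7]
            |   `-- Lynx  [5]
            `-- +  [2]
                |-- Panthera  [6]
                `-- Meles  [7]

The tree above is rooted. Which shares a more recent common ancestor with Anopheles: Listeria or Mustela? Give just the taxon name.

Listeria

The MRCA of Anopheles and Listeria subtends (Anopheles,((Tremarctos,Sciurus,Papio),((((Gorilla,(Listeria,Oryzias)),Klebsiella),Lynx),(Panthera,Meles)))) (11 taxa).
The MRCA of Anopheles and Mustela is the root, subtending the entire tree (22 taxa).
The first is nested inside the second, so Anopheles shares a more recent common ancestor with Listeria.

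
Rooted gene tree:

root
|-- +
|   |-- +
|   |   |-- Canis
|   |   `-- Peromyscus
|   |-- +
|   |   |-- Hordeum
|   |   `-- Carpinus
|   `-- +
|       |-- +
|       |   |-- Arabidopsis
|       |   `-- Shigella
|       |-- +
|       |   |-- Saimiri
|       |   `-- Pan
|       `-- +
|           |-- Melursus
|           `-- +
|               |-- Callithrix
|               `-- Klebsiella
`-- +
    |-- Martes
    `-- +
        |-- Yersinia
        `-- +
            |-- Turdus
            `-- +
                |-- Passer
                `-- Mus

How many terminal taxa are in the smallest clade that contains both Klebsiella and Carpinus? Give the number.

11

The MRCA of Klebsiella and Carpinus is the node subtending ((Canis,Peromyscus),(Hordeum,Carpinus),((Arabidopsis,Shigella),(Saimiri,Pan),(Melursus,(Callithrix,Klebsiella)))).
That clade contains 11 terminal taxa: Arabidopsis, Callithrix, Canis, Carpinus, Hordeum, Klebsiella, Melursus, Pan, Peromyscus, Saimiri, Shigella.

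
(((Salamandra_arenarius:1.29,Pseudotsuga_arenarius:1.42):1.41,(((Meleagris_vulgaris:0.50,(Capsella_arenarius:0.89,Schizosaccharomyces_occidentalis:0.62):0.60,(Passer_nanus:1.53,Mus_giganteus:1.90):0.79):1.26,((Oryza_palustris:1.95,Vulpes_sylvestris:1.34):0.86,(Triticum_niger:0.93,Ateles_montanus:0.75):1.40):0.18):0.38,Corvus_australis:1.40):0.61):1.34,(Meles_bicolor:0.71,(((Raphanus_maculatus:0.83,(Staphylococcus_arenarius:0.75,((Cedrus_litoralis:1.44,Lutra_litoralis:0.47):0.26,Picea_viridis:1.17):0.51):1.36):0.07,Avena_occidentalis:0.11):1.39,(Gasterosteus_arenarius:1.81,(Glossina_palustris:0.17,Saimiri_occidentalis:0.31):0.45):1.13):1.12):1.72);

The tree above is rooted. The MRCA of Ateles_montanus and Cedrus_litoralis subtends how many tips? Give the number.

The MRCA of Ateles_montanus and Cedrus_litoralis is the root, so the clade is the entire tree.
That clade contains 22 terminal taxa: Ateles_montanus, Avena_occidentalis, Capsella_arenarius, Cedrus_litoralis, Corvus_australis, Gasterosteus_arenarius, Glossina_palustris, Lutra_litoralis, Meleagris_vulgaris, Meles_bicolor, Mus_giganteus, Oryza_palustris, Passer_nanus, Picea_viridis, Pseudotsuga_arenarius, Raphanus_maculatus, Saimiri_occidentalis, Salamandra_arenarius, Schizosaccharomyces_occidentalis, Staphylococcus_arenarius, Triticum_niger, Vulpes_sylvestris.

22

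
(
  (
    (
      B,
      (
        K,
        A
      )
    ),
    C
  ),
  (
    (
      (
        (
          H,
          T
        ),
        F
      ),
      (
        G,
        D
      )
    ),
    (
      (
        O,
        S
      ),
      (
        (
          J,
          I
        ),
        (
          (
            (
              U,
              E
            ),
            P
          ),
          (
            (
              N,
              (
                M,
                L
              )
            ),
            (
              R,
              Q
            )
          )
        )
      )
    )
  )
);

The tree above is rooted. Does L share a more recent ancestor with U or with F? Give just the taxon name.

The MRCA of L and U subtends (((U,E),P),((N,(M,L)),(R,Q))) (8 taxa).
The MRCA of L and F subtends ((((H,T),F),(G,D)),((O,S),((J,I),(((U,E),P),((N,(M,L)),(R,Q)))))) (17 taxa).
The first is nested inside the second, so L shares a more recent common ancestor with U.

U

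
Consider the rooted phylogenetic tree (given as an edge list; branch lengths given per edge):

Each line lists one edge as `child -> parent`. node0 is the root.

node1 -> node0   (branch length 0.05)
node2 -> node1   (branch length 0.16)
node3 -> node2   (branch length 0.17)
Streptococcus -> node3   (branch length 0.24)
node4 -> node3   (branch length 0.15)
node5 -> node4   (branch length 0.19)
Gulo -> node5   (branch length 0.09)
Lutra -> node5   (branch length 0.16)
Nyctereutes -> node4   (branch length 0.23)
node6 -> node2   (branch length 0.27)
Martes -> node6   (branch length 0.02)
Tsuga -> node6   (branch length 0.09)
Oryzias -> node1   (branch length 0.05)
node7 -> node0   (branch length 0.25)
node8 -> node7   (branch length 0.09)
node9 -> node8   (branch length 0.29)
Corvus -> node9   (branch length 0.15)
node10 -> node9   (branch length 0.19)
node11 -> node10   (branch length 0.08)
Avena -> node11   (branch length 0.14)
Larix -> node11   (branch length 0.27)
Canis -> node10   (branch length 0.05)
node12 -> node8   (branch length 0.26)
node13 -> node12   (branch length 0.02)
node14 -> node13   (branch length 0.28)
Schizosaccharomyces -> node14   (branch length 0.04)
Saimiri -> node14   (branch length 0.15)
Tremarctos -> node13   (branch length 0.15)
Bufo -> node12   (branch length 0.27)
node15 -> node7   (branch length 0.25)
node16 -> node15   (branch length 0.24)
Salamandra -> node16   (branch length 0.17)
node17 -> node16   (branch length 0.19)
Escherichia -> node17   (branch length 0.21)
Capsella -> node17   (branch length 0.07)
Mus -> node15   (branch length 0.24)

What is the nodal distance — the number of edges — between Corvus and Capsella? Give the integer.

The MRCA of Corvus and Capsella is the node subtending (((Corvus,((Avena,Larix),Canis)),(((Schizosaccharomyces,Saimiri),Tremarctos),Bufo)),((Salamandra,(Escherichia,Capsella)),Mus)).
From Corvus up to that node: 3 branches. From Capsella up to the same node: 4 branches. Total: 3 + 4 = 7.

7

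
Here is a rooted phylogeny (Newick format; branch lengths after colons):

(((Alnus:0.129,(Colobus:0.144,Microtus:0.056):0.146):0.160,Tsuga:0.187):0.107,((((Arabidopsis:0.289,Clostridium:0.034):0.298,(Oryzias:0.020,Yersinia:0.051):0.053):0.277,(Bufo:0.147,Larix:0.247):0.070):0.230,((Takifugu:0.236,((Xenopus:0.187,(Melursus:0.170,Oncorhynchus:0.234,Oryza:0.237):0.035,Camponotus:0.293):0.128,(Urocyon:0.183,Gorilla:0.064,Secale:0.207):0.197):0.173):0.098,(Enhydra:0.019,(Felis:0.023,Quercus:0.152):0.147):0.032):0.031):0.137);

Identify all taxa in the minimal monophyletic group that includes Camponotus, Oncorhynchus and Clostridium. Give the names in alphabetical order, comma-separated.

Arabidopsis, Bufo, Camponotus, Clostridium, Enhydra, Felis, Gorilla, Larix, Melursus, Oncorhynchus, Oryza, Oryzias, Quercus, Secale, Takifugu, Urocyon, Xenopus, Yersinia

Tracing Camponotus: it sits inside (Xenopus,(Melursus,Oncorhynchus,Oryza),Camponotus).
Tracing Oncorhynchus: it sits inside (Melursus,Oncorhynchus,Oryza).
Tracing Clostridium: it sits inside (Arabidopsis,Clostridium).
The smallest clade enclosing all 3 is ((((Arabidopsis,Clostridium),(Oryzias,Yersinia)),(Bufo,Larix)),((Takifugu,((Xenopus,(Melursus,Oncorhynchus,Oryza),Camponotus),(Urocyon,Gorilla,Secale))),(Enhydra,(Felis,Quercus)))); the answer is its 18 terminal taxa in alphabetical order.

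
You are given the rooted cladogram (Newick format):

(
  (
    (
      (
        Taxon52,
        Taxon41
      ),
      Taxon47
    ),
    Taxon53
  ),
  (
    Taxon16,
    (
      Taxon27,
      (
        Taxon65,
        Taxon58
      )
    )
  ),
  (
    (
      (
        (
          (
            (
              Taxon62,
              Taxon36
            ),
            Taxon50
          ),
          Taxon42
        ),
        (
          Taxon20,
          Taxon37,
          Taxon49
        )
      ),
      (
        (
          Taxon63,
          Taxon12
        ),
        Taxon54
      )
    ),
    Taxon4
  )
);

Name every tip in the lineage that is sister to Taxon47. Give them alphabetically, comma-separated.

Taxon47 attaches to the tree at the node subtending ((Taxon52,Taxon41),Taxon47).
The other lineage descending from that same node — the sister group — is (Taxon52,Taxon41); its 2 tips in alphabetical order are the answer.

Taxon41, Taxon52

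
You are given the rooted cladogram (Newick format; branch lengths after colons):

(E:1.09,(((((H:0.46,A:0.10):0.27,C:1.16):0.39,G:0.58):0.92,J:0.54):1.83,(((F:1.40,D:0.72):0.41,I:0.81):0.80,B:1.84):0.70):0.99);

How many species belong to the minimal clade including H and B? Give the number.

9

The MRCA of H and B is the node subtending (((((H,A),C),G),J),(((F,D),I),B)).
That clade contains 9 terminal taxa: A, B, C, D, F, G, H, I, J.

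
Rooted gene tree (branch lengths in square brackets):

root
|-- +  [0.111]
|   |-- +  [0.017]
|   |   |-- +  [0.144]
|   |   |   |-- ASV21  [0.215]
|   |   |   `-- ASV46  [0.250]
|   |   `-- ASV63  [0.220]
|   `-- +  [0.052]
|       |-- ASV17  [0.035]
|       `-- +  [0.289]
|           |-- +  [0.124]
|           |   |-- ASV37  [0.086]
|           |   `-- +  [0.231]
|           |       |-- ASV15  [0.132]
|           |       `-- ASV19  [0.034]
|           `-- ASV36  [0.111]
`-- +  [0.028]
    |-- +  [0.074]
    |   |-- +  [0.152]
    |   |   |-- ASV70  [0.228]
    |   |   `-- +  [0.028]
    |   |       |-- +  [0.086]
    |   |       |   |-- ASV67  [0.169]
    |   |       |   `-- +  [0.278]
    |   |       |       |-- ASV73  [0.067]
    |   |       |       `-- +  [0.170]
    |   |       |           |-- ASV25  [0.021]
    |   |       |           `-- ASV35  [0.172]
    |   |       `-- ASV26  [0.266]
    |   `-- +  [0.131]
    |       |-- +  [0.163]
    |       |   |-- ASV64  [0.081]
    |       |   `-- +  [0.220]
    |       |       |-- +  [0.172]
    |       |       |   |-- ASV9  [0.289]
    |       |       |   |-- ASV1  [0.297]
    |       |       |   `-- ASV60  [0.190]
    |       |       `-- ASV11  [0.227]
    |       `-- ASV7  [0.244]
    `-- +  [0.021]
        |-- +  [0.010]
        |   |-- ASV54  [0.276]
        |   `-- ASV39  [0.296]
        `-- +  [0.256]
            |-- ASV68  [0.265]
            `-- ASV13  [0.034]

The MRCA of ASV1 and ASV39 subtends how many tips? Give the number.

16

The MRCA of ASV1 and ASV39 is the node subtending (((ASV70,((ASV67,(ASV73,(ASV25,ASV35))),ASV26)),((ASV64,((ASV9,ASV1,ASV60),ASV11)),ASV7)),((ASV54,ASV39),(ASV68,ASV13))).
That clade contains 16 terminal taxa: ASV1, ASV11, ASV13, ASV25, ASV26, ASV35, ASV39, ASV54, ASV60, ASV64, ASV67, ASV68, ASV7, ASV70, ASV73, ASV9.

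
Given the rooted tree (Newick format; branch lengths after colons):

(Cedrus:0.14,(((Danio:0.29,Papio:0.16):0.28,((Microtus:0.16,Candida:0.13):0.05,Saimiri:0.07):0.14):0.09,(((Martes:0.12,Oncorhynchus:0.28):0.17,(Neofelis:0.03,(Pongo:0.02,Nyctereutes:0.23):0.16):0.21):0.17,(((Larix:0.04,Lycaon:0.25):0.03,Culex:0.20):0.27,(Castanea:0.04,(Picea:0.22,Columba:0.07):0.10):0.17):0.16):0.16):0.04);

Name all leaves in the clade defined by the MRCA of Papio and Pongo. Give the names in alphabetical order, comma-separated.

Candida, Castanea, Columba, Culex, Danio, Larix, Lycaon, Martes, Microtus, Neofelis, Nyctereutes, Oncorhynchus, Papio, Picea, Pongo, Saimiri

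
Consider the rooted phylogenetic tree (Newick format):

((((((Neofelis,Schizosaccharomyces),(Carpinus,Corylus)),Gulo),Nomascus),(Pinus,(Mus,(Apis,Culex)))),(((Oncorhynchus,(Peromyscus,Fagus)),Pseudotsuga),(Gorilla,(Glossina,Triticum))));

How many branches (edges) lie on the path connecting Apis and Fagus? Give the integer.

The MRCA of Apis and Fagus is the root of the tree.
From Apis up to that node: 5 branches. From Fagus up to the same node: 5 branches. Total: 5 + 5 = 10.

10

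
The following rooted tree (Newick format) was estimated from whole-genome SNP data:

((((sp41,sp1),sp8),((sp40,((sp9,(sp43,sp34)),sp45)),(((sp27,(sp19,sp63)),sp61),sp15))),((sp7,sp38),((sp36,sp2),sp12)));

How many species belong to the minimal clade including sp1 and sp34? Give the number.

The MRCA of sp1 and sp34 is the node subtending (((sp41,sp1),sp8),((sp40,((sp9,(sp43,sp34)),sp45)),(((sp27,(sp19,sp63)),sp61),sp15))).
That clade contains 13 terminal taxa: sp1, sp15, sp19, sp27, sp34, sp40, sp41, sp43, sp45, sp61, sp63, sp8, sp9.

13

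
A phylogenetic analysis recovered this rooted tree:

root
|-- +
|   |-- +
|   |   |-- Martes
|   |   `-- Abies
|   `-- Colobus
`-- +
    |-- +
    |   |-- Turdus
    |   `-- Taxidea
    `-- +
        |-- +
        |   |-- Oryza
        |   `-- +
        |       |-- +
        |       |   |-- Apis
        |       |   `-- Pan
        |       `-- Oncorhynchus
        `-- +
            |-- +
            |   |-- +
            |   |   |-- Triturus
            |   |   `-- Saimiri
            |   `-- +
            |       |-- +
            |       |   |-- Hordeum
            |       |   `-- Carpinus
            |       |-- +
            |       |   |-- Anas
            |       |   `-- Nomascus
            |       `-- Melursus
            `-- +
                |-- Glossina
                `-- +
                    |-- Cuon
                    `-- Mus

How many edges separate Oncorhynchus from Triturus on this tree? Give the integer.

7

The MRCA of Oncorhynchus and Triturus is the node subtending ((Oryza,((Apis,Pan),Oncorhynchus)),(((Triturus,Saimiri),((Hordeum,Carpinus),(Anas,Nomascus),Melursus)),(Glossina,(Cuon,Mus)))).
From Oncorhynchus up to that node: 3 branches. From Triturus up to the same node: 4 branches. Total: 3 + 4 = 7.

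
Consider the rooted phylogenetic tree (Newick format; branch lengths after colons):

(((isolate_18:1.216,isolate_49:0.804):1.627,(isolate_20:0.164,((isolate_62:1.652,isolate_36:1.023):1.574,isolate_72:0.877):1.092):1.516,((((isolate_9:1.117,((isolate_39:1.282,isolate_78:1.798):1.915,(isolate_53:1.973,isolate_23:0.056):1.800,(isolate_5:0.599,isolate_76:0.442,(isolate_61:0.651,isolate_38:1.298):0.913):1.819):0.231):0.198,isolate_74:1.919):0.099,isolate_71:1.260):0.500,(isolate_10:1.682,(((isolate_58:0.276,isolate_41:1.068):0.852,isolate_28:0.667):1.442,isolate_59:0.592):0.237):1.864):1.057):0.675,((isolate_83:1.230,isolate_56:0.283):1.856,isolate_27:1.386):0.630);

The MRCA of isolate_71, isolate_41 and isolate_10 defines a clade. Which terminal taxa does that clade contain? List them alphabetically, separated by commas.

Tracing isolate_71: it sits inside (((isolate_9,((isolate_39,isolate_78),(isolate_53,isolate_23),(isolate_5,isolate_76,(isolate_61,isolate_38)))),isolate_74),isolate_71).
Tracing isolate_41: it sits inside (isolate_58,isolate_41).
Tracing isolate_10: it sits inside (isolate_10,(((isolate_58,isolate_41),isolate_28),isolate_59)).
The smallest clade enclosing all 3 is ((((isolate_9,((isolate_39,isolate_78),(isolate_53,isolate_23),(isolate_5,isolate_76,(isolate_61,isolate_38)))),isolate_74),isolate_71),(isolate_10,(((isolate_58,isolate_41),isolate_28),isolate_59))); the answer is its 16 terminal taxa in alphabetical order.

isolate_10, isolate_23, isolate_28, isolate_38, isolate_39, isolate_41, isolate_5, isolate_53, isolate_58, isolate_59, isolate_61, isolate_71, isolate_74, isolate_76, isolate_78, isolate_9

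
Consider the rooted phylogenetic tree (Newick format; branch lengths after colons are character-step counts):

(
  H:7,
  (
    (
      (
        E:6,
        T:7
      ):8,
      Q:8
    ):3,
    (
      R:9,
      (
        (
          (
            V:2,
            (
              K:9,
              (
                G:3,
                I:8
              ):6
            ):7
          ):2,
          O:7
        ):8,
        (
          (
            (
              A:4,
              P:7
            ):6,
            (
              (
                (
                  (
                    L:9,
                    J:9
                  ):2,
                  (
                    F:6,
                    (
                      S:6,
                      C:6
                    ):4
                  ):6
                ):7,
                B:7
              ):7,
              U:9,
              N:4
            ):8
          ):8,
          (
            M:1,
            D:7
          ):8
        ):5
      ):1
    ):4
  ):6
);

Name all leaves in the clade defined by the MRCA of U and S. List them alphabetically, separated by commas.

Tracing U: it sits inside ((((L,J),(F,(S,C))),B),U,N).
Tracing S: it sits inside (S,C).
The smallest clade enclosing both is ((((L,J),(F,(S,C))),B),U,N); the answer is its 8 terminal taxa in alphabetical order.

B, C, F, J, L, N, S, U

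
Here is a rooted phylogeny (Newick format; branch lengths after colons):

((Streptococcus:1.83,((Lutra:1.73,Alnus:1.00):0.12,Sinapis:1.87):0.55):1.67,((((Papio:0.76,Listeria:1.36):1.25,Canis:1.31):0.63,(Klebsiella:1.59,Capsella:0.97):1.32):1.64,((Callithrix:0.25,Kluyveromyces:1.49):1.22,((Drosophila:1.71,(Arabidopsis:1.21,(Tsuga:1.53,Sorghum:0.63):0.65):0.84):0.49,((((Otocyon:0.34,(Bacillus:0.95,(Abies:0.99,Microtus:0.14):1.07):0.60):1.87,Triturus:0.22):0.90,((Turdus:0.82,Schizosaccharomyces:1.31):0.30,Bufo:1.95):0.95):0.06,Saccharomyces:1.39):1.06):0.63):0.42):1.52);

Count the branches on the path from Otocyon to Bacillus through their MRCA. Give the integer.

The MRCA of Otocyon and Bacillus is the node subtending (Otocyon,(Bacillus,(Abies,Microtus))).
From Otocyon up to that node: 1 branch. From Bacillus up to the same node: 2 branches. Total: 1 + 2 = 3.

3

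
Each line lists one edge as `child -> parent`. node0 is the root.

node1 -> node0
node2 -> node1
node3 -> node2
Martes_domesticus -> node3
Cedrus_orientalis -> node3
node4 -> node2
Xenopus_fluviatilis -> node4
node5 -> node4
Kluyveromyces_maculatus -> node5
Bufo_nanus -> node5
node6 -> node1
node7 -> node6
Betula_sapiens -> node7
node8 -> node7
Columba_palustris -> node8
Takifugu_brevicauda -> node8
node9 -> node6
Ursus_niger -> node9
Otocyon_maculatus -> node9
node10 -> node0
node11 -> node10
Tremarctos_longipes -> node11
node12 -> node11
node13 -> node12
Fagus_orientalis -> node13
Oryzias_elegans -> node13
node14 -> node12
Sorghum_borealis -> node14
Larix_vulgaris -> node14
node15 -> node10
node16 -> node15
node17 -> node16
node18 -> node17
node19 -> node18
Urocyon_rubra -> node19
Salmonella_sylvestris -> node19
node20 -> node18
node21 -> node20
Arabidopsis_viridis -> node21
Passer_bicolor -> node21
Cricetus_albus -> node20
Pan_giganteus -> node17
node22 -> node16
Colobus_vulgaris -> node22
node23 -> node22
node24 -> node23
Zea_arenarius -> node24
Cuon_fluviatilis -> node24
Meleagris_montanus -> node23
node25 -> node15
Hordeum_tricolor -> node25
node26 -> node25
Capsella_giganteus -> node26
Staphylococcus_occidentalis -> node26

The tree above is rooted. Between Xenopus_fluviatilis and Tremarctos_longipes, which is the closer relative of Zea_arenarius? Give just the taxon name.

Tremarctos_longipes

The MRCA of Zea_arenarius and Tremarctos_longipes subtends ((Tremarctos_longipes,((Fagus_orientalis,Oryzias_elegans),(Sorghum_borealis,Larix_vulgaris))),(((((Urocyon_rubra,Salmonella_sylvestris),((Arabidopsis_viridis,Passer_bicolor),Cricetus_albus)),Pan_giganteus),(Colobus_vulgaris,((Zea_arenarius,Cuon_fluviatilis),Meleagris_montanus))),(Hordeum_tricolor,(Capsella_giganteus,Staphylococcus_occidentalis)))) (18 taxa).
The MRCA of Zea_arenarius and Xenopus_fluviatilis is the root, subtending the entire tree (28 taxa).
The first is nested inside the second, so Zea_arenarius shares a more recent common ancestor with Tremarctos_longipes.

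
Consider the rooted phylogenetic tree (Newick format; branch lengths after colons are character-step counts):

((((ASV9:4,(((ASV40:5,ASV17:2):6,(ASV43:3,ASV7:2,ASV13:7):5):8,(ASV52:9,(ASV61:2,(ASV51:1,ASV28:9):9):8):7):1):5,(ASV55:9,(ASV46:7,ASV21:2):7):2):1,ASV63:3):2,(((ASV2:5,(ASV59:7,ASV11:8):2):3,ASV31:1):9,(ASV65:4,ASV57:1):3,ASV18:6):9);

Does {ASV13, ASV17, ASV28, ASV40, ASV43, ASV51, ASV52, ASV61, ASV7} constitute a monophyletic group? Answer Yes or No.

The most recent common ancestor of these taxa subtends (((ASV40,ASV17),(ASV43,ASV7,ASV13)),(ASV52,(ASV61,(ASV51,ASV28)))).
That clade has exactly 9 tips — every listed taxon and nothing else — so the group is monophyletic.

Yes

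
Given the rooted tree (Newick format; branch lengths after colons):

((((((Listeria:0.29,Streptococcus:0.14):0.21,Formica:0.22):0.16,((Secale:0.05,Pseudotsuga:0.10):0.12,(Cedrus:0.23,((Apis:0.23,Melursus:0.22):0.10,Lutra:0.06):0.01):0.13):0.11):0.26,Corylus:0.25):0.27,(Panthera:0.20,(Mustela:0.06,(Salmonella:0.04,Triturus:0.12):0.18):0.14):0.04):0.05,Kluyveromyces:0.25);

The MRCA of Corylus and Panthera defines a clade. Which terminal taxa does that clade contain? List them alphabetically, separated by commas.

Apis, Cedrus, Corylus, Formica, Listeria, Lutra, Melursus, Mustela, Panthera, Pseudotsuga, Salmonella, Secale, Streptococcus, Triturus

Tracing Corylus: it sits inside ((((Listeria,Streptococcus),Formica),((Secale,Pseudotsuga),(Cedrus,((Apis,Melursus),Lutra)))),Corylus).
Tracing Panthera: it sits inside (Panthera,(Mustela,(Salmonella,Triturus))).
The smallest clade enclosing both is (((((Listeria,Streptococcus),Formica),((Secale,Pseudotsuga),(Cedrus,((Apis,Melursus),Lutra)))),Corylus),(Panthera,(Mustela,(Salmonella,Triturus)))); the answer is its 14 terminal taxa in alphabetical order.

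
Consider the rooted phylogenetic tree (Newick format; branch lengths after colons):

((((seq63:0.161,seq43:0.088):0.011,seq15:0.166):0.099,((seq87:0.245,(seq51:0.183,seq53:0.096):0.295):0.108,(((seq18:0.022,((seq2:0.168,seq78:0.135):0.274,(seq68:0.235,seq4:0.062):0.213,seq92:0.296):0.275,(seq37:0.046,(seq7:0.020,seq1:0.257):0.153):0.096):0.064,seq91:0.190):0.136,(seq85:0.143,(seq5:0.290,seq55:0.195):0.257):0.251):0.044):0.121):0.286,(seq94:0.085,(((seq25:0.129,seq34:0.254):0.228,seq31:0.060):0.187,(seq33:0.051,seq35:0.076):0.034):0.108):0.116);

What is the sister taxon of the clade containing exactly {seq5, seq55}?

The clade containing exactly {seq5, seq55} attaches to the tree at the node subtending (seq85,(seq5,seq55)).
The other lineage descending from that same node — the sister group — is the single tip seq85.

seq85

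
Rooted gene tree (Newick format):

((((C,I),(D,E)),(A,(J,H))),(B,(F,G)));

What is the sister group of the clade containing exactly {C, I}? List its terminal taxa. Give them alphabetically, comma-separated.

D, E

The clade containing exactly {C, I} attaches to the tree at the node subtending ((C,I),(D,E)).
The other lineage descending from that same node — the sister group — is (D,E); its 2 tips in alphabetical order are the answer.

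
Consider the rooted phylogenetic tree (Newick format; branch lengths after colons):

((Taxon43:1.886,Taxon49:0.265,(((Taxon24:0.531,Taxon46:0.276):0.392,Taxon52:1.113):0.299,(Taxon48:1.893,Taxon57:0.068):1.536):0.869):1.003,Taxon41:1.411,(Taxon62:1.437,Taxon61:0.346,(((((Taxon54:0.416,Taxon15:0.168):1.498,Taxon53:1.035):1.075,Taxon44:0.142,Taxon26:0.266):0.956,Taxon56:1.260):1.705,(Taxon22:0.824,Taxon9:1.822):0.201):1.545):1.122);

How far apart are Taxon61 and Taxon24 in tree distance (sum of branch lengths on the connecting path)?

4.562

The path runs Taxon61 → … → MRCA → … → Taxon24; the MRCA is the root of the tree.
Branch lengths along that path: 0.346 + 1.122 + 1.003 + 0.869 + 0.299 + 0.392 + 0.531 = 4.562.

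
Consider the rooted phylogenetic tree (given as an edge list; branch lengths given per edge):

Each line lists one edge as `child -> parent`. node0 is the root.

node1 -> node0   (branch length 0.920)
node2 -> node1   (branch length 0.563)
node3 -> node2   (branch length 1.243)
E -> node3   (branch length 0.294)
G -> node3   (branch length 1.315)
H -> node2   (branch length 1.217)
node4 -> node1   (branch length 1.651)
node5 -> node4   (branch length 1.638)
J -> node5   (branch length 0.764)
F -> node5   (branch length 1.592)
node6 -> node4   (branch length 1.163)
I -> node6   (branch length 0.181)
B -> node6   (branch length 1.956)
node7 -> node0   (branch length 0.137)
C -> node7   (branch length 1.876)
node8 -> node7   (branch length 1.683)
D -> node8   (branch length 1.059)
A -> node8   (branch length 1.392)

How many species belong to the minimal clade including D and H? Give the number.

10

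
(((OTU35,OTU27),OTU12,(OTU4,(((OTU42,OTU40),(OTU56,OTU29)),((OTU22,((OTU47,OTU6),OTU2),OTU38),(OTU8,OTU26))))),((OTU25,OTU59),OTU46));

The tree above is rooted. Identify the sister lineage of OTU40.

OTU42

OTU40 attaches to the tree at the node subtending (OTU42,OTU40).
The other lineage descending from that same node — the sister group — is the single tip OTU42.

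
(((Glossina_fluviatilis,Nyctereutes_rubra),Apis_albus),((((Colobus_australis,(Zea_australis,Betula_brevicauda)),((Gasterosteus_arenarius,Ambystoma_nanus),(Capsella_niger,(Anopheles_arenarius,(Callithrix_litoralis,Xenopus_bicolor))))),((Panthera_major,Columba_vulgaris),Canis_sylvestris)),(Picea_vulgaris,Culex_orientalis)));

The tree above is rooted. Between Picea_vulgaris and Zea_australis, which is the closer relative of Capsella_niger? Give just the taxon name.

Zea_australis

The MRCA of Capsella_niger and Zea_australis subtends ((Colobus_australis,(Zea_australis,Betula_brevicauda)),((Gasterosteus_arenarius,Ambystoma_nanus),(Capsella_niger,(Anopheles_arenarius,(Callithrix_litoralis,Xenopus_bicolor))))) (9 taxa).
The MRCA of Capsella_niger and Picea_vulgaris subtends ((((Colobus_australis,(Zea_australis,Betula_brevicauda)),((Gasterosteus_arenarius,Ambystoma_nanus),(Capsella_niger,(Anopheles_arenarius,(Callithrix_litoralis,Xenopus_bicolor))))),((Panthera_major,Columba_vulgaris),Canis_sylvestris)),(Picea_vulgaris,Culex_orientalis)) (14 taxa).
The first is nested inside the second, so Capsella_niger shares a more recent common ancestor with Zea_australis.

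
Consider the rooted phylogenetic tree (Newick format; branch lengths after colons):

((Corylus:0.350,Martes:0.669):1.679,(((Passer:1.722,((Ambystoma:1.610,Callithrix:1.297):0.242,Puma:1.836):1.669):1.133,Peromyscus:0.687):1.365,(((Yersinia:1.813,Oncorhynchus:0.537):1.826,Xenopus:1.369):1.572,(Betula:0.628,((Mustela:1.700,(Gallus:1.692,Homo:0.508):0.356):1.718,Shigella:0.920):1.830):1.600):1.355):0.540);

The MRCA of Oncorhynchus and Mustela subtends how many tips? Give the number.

8

The MRCA of Oncorhynchus and Mustela is the node subtending (((Yersinia,Oncorhynchus),Xenopus),(Betula,((Mustela,(Gallus,Homo)),Shigella))).
That clade contains 8 terminal taxa: Betula, Gallus, Homo, Mustela, Oncorhynchus, Shigella, Xenopus, Yersinia.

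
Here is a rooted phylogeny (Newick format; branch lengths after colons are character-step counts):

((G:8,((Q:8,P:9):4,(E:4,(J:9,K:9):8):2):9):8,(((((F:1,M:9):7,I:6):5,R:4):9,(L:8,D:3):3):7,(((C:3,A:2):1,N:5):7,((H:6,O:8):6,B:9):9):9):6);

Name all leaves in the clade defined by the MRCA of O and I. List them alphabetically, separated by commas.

Tracing O: it sits inside (H,O).
Tracing I: it sits inside ((F,M),I).
The smallest clade enclosing both is (((((F,M),I),R),(L,D)),(((C,A),N),((H,O),B))); the answer is its 12 terminal taxa in alphabetical order.

A, B, C, D, F, H, I, L, M, N, O, R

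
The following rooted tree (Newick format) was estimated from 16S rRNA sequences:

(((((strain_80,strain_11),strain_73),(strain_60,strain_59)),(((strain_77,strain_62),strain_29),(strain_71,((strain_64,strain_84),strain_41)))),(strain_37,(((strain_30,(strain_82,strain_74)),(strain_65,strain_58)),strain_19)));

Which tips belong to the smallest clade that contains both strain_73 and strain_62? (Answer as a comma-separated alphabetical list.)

Tracing strain_73: it sits inside ((strain_80,strain_11),strain_73).
Tracing strain_62: it sits inside (strain_77,strain_62).
The smallest clade enclosing both is ((((strain_80,strain_11),strain_73),(strain_60,strain_59)),(((strain_77,strain_62),strain_29),(strain_71,((strain_64,strain_84),strain_41)))); the answer is its 12 terminal taxa in alphabetical order.

strain_11, strain_29, strain_41, strain_59, strain_60, strain_62, strain_64, strain_71, strain_73, strain_77, strain_80, strain_84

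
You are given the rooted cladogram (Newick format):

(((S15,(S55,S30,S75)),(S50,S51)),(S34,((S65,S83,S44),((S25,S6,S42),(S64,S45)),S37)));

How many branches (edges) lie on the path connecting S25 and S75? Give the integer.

9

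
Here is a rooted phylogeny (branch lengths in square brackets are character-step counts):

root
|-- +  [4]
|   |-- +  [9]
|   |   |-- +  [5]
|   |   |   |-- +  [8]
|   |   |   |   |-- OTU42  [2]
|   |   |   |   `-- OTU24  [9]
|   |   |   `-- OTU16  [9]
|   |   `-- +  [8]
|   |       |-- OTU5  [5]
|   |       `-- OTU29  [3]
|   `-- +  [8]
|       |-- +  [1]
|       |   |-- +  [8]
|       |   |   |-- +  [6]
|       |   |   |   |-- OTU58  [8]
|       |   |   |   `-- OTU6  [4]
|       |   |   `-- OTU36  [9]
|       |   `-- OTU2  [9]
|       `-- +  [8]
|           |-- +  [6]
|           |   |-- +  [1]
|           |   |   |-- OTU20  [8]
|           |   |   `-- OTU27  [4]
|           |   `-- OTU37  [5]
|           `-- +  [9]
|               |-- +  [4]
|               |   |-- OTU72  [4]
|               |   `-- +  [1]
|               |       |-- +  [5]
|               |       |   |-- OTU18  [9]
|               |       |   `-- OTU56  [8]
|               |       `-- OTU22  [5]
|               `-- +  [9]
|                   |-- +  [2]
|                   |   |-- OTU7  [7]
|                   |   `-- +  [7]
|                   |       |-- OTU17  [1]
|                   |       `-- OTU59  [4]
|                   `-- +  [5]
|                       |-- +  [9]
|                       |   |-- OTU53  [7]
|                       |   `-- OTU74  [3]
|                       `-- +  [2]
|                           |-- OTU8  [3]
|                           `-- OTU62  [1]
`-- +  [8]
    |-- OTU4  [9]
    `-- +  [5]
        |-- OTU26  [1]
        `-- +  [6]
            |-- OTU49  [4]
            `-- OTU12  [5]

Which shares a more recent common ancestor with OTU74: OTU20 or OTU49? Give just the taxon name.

The MRCA of OTU74 and OTU20 subtends (((OTU20,OTU27),OTU37),((OTU72,((OTU18,OTU56),OTU22)),((OTU7,(OTU17,OTU59)),((OTU53,OTU74),(OTU8,OTU62))))) (14 taxa).
The MRCA of OTU74 and OTU49 is the root, subtending the entire tree (27 taxa).
The first is nested inside the second, so OTU74 shares a more recent common ancestor with OTU20.

OTU20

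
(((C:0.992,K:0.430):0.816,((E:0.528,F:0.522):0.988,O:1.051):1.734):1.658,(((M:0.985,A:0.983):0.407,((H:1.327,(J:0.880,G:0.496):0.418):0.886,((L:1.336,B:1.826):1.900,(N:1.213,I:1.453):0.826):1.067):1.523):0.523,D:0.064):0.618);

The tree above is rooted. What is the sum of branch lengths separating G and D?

3.910

The path runs G → … → MRCA → … → D; the MRCA is the node subtending (((M,A),((H,(J,G)),((L,B),(N,I)))),D).
Branch lengths along that path: 0.496 + 0.418 + 0.886 + 1.523 + 0.523 + 0.064 = 3.910.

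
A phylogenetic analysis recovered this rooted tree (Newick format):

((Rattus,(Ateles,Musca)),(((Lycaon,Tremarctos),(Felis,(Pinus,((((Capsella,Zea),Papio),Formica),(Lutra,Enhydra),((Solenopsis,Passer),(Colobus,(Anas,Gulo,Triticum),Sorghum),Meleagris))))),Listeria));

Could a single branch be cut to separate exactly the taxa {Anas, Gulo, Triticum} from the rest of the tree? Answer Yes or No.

Yes

The most recent common ancestor of these taxa subtends (Anas,Gulo,Triticum).
That clade has exactly 3 tips — every listed taxon and nothing else — so the group is monophyletic.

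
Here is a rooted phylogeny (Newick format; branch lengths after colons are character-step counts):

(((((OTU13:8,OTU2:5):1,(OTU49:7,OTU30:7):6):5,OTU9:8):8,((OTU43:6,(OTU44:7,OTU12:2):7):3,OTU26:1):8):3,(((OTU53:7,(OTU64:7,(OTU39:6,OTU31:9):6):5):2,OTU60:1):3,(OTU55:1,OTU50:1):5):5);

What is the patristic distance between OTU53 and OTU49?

The path runs OTU53 → … → MRCA → … → OTU49; the MRCA is the root of the tree.
Branch lengths along that path: 7 + 2 + 3 + 5 + 3 + 8 + 5 + 6 + 7 = 46.

46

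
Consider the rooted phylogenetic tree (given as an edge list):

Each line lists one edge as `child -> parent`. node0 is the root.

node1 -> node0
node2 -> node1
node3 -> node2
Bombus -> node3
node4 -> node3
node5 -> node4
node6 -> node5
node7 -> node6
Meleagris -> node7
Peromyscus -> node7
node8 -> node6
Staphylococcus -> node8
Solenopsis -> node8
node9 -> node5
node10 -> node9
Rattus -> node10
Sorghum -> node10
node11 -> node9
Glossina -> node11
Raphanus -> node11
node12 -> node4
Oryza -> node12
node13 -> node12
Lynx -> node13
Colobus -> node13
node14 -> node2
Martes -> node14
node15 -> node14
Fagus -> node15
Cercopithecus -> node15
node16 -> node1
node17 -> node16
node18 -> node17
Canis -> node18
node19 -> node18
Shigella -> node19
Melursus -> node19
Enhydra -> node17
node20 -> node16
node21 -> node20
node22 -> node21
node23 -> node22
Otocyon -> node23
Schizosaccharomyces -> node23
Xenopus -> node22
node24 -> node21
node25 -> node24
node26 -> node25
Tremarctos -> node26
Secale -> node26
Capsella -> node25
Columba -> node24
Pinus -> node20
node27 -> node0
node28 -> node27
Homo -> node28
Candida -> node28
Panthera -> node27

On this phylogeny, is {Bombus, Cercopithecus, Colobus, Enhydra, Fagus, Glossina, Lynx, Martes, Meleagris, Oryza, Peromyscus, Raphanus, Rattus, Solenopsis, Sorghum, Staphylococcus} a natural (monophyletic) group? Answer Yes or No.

The MRCA of the listed taxa subtends (((Bombus,((((Meleagris,Peromyscus),(Staphylococcus,Solenopsis)),((Rattus,Sorghum),(Glossina,Raphanus))),(Oryza,(Lynx,Colobus)))),(Martes,(Fagus,Cercopithecus))),(((Canis,(Shigella,Melursus)),Enhydra),((((Otocyon,Schizosaccharomyces),Xenopus),(((Tremarctos,Secale),Capsella),Columba)),Pinus))).
That clade also contains Canis, Capsella, Columba, Melursus, Otocyon, Pinus, Schizosaccharomyces, Secale, Shigella, Tremarctos, Xenopus, which are not in the proposed group, so the group is not monophyletic.

No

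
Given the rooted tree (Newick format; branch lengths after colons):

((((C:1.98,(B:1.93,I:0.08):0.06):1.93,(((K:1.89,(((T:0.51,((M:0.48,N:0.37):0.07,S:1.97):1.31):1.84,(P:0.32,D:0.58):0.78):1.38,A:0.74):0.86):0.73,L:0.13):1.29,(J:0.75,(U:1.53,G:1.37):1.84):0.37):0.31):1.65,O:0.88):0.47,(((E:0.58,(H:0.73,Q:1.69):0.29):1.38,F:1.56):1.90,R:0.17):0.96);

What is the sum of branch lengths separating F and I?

8.61

The path runs F → … → MRCA → … → I; the MRCA is the root of the tree.
Branch lengths along that path: 1.56 + 1.90 + 0.96 + 0.47 + 1.65 + 1.93 + 0.06 + 0.08 = 8.61.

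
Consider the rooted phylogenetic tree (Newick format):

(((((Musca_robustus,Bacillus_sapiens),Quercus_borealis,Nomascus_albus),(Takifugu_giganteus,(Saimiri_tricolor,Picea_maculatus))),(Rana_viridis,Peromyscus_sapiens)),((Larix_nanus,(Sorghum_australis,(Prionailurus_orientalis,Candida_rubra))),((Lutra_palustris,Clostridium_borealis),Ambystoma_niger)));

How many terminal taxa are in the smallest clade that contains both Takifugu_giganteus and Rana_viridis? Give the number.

9

The MRCA of Takifugu_giganteus and Rana_viridis is the node subtending ((((Musca_robustus,Bacillus_sapiens),Quercus_borealis,Nomascus_albus),(Takifugu_giganteus,(Saimiri_tricolor,Picea_maculatus))),(Rana_viridis,Peromyscus_sapiens)).
That clade contains 9 terminal taxa: Bacillus_sapiens, Musca_robustus, Nomascus_albus, Peromyscus_sapiens, Picea_maculatus, Quercus_borealis, Rana_viridis, Saimiri_tricolor, Takifugu_giganteus.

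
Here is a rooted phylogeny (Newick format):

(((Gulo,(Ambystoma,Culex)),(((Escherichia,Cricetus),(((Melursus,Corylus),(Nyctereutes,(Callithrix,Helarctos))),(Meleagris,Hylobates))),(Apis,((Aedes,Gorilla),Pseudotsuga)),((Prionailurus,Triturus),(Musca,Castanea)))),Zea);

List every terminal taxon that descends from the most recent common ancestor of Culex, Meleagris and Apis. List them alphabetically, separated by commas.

Aedes, Ambystoma, Apis, Callithrix, Castanea, Corylus, Cricetus, Culex, Escherichia, Gorilla, Gulo, Helarctos, Hylobates, Meleagris, Melursus, Musca, Nyctereutes, Prionailurus, Pseudotsuga, Triturus

Tracing Culex: it sits inside (Ambystoma,Culex).
Tracing Meleagris: it sits inside (Meleagris,Hylobates).
Tracing Apis: it sits inside (Apis,((Aedes,Gorilla),Pseudotsuga)).
The smallest clade enclosing all 3 is ((Gulo,(Ambystoma,Culex)),(((Escherichia,Cricetus),(((Melursus,Corylus),(Nyctereutes,(Callithrix,Helarctos))),(Meleagris,Hylobates))),(Apis,((Aedes,Gorilla),Pseudotsuga)),((Prionailurus,Triturus),(Musca,Castanea)))); the answer is its 20 terminal taxa in alphabetical order.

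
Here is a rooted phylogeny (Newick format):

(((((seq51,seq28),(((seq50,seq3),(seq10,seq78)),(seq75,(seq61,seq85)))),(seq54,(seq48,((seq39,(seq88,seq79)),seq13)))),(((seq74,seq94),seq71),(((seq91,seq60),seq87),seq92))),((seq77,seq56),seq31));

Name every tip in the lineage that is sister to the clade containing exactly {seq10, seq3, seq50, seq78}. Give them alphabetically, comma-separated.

seq61, seq75, seq85

The clade containing exactly {seq10, seq3, seq50, seq78} attaches to the tree at the node subtending (((seq50,seq3),(seq10,seq78)),(seq75,(seq61,seq85))).
The other lineage descending from that same node — the sister group — is (seq75,(seq61,seq85)); its 3 tips in alphabetical order are the answer.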